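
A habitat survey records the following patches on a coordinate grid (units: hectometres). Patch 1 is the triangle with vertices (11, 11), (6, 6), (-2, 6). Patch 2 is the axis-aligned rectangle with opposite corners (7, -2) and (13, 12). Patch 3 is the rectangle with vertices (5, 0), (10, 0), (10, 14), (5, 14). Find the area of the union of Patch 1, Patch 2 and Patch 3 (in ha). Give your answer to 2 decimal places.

127.42

By inclusion–exclusion:
Individual areas: |Patch 1| = 20, |Patch 2| = 84, |Patch 3| = 70.
|Patch 1∩Patch 2| = 4.9231.
|Patch 1∩Patch 3| = 10.2692.
|Patch 2∩Patch 3|: x∈[7,10], y∈[0,12] → 3·12 = 36.
|Patch 1∩Patch 2∩Patch 3| = 4.6154.
|Patch 1 ∪ Patch 2 ∪ Patch 3| = 174 − 51.1923 + 4.6154 = 127.42.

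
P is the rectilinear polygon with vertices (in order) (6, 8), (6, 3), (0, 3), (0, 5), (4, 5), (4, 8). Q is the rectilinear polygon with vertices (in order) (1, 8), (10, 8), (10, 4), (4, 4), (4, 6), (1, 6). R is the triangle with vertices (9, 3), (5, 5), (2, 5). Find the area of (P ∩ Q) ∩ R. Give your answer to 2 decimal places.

The region (P ∩ Q) ∩ R is the polygon with vertices (5.5,4), (4,4.429), (4,5), (5,5), (6,4.5), (6,4).
By the shoelace formula its area is 1.43.

1.43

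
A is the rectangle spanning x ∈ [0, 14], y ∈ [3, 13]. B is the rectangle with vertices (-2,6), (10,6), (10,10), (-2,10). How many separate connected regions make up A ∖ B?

1

A ∖ B is a single connected region.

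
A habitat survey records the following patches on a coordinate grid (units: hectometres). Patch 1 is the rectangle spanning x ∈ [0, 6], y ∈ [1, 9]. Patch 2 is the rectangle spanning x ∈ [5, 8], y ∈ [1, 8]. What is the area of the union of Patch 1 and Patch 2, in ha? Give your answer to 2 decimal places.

62.00

By inclusion–exclusion:
Individual areas: |Patch 1| = 48, |Patch 2| = 21.
|Patch 1∩Patch 2|: x∈[5,6], y∈[1,8] → 1·7 = 7.
|Patch 1 ∪ Patch 2| = 69 − 7 = 62.00.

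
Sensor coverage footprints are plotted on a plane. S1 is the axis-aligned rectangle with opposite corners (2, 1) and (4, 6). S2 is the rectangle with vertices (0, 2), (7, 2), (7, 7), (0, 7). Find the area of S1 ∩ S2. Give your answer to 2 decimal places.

8.00

|S1∩S2|: x∈[2,4], y∈[2,6] → 2·4 = 8.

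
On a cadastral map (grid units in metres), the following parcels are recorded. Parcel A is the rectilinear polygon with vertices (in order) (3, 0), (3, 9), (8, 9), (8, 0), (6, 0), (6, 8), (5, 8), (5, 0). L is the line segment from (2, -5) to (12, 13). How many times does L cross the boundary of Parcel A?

The segment meets the boundary at (6,2.2), (5,0.4), (8,5.8), (4.778,0).

4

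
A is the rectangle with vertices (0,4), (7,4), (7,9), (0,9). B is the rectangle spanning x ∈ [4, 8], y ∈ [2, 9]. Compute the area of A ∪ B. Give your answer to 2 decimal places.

48.00

By inclusion–exclusion:
Individual areas: |A| = 35, |B| = 28.
|A∩B|: x∈[4,7], y∈[4,9] → 3·5 = 15.
|A ∪ B| = 63 − 15 = 48.00.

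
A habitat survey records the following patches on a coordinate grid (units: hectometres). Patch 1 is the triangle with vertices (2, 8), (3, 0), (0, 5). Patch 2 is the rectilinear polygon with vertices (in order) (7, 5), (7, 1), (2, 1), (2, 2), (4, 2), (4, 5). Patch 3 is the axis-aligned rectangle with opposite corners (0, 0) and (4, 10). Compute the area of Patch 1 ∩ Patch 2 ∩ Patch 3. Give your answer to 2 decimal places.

The intersection is the polygon with vertices (2.4,1), (2,1.667), (2,2), (2.75,2), (2.875,1).
By the shoelace formula its area is 0.68.

0.68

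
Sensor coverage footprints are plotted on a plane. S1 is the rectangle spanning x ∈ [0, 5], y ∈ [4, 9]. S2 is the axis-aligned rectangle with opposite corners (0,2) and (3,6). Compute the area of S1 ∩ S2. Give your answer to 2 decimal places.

|S1∩S2|: x∈[0,3], y∈[4,6] → 3·2 = 6.

6.00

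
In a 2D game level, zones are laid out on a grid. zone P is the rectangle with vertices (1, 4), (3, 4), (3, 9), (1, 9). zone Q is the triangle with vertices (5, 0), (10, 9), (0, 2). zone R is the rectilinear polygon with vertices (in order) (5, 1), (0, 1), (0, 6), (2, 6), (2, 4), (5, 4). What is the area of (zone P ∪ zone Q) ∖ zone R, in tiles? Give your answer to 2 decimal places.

|zone P ∪ zone Q| = 37.4929.
|(zone P ∪ zone Q) ∩ zone R| = 12.8929.
|(zone P ∪ zone Q) ∖ zone R| = 37.4929 − 12.8929 = 24.60.

24.60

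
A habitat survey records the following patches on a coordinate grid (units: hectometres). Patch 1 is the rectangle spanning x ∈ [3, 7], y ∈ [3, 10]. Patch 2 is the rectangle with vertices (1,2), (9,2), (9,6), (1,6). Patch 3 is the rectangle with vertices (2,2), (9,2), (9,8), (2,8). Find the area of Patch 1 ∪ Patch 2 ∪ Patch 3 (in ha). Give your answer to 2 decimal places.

54.00

By inclusion–exclusion:
Individual areas: |Patch 1| = 28, |Patch 2| = 32, |Patch 3| = 42.
|Patch 1∩Patch 2|: x∈[3,7], y∈[3,6] → 4·3 = 12.
|Patch 1∩Patch 3|: x∈[3,7], y∈[3,8] → 4·5 = 20.
|Patch 2∩Patch 3|: x∈[2,9], y∈[2,6] → 7·4 = 28.
|Patch 1∩Patch 2∩Patch 3| = 12.
|Patch 1 ∪ Patch 2 ∪ Patch 3| = 102 − 60 + 12 = 54.00.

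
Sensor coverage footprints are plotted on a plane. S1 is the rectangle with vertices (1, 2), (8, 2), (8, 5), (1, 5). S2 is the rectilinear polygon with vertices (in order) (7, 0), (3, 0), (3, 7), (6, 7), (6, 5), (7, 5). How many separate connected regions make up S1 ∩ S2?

1

S1 ∩ S2 is a single connected region.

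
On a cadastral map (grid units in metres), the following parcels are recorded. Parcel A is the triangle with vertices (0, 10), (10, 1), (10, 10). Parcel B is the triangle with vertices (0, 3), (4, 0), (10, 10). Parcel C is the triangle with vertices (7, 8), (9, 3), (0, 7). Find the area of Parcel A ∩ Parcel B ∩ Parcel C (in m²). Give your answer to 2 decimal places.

6.26

The intersection is the polygon with vertices (7.031,7.922), (7.72,6.2), (6.494,4.156), (4.375,6.062).
By the shoelace formula its area is 6.26.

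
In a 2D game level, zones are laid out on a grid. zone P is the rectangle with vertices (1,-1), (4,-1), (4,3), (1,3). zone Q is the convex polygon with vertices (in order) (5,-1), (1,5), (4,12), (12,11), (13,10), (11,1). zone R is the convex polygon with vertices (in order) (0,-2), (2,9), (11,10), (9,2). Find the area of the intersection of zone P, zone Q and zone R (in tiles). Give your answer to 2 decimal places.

The intersection is the polygon with vertices (4,0.5), (2.333,3), (4,3).
By the shoelace formula its area is 2.08.

2.08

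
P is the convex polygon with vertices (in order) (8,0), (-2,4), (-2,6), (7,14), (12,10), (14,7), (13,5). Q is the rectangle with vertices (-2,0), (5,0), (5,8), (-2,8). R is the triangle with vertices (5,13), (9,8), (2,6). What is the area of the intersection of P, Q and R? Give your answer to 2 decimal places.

The intersection is the polygon with vertices (5,8), (5,6.857), (2,6), (2.857,8).
By the shoelace formula its area is 3.86.

3.86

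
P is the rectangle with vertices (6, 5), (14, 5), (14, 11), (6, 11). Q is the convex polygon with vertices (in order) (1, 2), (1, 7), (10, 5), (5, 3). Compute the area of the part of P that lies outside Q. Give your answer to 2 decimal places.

|P| = 48, |P∩Q| = 1.7778.
|P ∖ Q| = |P| − |P∩Q| = 48 − 1.7778 = 46.22.

46.22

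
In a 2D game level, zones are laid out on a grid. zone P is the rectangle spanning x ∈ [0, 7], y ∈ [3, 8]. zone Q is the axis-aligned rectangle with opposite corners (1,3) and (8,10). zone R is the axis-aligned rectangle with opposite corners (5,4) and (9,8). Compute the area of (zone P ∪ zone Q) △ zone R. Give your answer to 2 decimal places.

|zone P ∪ zone Q| = 54.
|(zone P ∪ zone Q) ∩ zone R| = 12.
|(zone P ∪ zone Q) △ zone R| = 54 + 16 − 24 = 46.00.

46.00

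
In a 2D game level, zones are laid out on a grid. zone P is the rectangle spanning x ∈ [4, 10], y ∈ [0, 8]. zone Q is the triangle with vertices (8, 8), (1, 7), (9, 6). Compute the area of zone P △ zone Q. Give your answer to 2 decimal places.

|zone P| = 48, |zone Q| = 7.5, |zone P∩zone Q| = 6.2946.
|zone P △ zone Q| = |zone P| + |zone Q| − 2·|zone P∩zone Q| = 48 + 7.5 − 12.5893 = 42.91.

42.91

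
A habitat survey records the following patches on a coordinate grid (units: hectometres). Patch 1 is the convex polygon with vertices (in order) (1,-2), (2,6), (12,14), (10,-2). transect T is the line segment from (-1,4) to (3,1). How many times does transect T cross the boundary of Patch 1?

1

The segment meets the boundary at (1.514,2.114).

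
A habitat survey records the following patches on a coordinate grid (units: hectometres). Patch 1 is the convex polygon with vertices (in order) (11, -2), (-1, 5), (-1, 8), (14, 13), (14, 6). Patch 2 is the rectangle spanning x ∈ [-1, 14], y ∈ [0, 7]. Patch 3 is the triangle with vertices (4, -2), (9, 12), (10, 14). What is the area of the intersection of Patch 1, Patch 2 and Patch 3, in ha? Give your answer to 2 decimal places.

The intersection is the polygon with vertices (7.375,7), (5.256,1.35), (5.207,1.379), (7.214,7).
By the shoelace formula its area is 0.62.

0.62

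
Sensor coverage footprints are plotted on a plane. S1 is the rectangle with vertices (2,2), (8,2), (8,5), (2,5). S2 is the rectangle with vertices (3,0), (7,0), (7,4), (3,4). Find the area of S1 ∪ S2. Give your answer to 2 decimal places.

By inclusion–exclusion:
Individual areas: |S1| = 18, |S2| = 16.
|S1∩S2|: x∈[3,7], y∈[2,4] → 4·2 = 8.
|S1 ∪ S2| = 34 − 8 = 26.00.

26.00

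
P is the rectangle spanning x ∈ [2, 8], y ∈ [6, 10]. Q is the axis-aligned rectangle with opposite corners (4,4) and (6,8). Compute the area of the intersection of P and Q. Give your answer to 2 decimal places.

|P∩Q|: x∈[4,6], y∈[6,8] → 2·2 = 4.

4.00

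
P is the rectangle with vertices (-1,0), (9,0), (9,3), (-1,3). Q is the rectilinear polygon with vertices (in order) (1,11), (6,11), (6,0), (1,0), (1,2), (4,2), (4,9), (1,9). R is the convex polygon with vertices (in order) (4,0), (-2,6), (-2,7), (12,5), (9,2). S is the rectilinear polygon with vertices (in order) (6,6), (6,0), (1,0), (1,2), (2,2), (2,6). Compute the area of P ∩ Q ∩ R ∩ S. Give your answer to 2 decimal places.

The intersection is the polygon with vertices (4,0), (2,2), (4,2), (4,3), (6,3), (6,0.8).
By the shoelace formula its area is 7.20.

7.20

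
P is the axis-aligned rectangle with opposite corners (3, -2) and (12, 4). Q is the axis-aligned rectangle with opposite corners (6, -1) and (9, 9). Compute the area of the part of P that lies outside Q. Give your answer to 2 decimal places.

|P∩Q|: x∈[6,9], y∈[-1,4] → 3·5 = 15.
|P| = 54.
|P ∖ Q| = |P| − |P∩Q| = 54 − 15 = 39.00.

39.00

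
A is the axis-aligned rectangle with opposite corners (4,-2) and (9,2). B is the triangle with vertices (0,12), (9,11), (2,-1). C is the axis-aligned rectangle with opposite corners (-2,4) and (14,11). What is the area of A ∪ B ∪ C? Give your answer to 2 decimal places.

By inclusion–exclusion:
Individual areas: |A| = 20, |B| = 57.5, |C| = 112.
|A∩B| = 0.
|A∩C| = 0 (no overlap).
|B∩C| = 43.8622.
|A∩B∩C| = 0.
|A ∪ B ∪ C| = 189.5 − 43.8622 + 0 = 145.64.

145.64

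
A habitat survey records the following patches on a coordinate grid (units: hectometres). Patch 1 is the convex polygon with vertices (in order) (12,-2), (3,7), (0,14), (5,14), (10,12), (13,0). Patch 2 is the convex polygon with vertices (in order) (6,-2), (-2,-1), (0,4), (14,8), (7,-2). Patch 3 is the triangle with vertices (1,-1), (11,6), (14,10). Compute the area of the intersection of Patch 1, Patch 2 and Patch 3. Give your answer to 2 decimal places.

The intersection is the polygon with vertices (11.2,7.2), (11.375,6.5), (11,6), (6.882,3.118), (6.417,3.583), (10.431,6.98).
By the shoelace formula its area is 5.18.

5.18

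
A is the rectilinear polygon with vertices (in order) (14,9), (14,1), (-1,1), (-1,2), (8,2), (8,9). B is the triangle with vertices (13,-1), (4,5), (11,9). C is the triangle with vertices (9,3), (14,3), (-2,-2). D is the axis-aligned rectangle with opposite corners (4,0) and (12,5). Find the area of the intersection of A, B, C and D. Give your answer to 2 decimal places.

The intersection is the polygon with vertices (8,2.546), (9,3), (12,3), (12,2.375), (9.234,1.511), (8,2.333).
By the shoelace formula its area is 4.03.

4.03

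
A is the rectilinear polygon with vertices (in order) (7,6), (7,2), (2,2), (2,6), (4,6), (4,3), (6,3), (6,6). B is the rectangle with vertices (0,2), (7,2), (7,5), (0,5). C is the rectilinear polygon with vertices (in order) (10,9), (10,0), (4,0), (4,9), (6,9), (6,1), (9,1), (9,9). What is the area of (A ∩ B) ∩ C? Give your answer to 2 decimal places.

2.00

|A ∩ B| = 11.
|(A ∩ B) ∩ C| = 2.00.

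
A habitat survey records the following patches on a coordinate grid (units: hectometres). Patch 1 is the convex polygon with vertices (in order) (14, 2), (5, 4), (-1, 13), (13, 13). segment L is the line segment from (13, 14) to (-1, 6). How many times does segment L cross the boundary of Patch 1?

The segment meets the boundary at (2.379,7.931), (11.25,13).

2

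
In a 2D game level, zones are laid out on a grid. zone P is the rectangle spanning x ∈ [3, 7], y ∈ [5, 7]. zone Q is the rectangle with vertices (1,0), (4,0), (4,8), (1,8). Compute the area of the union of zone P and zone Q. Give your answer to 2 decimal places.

30.00

By inclusion–exclusion:
Individual areas: |zone P| = 8, |zone Q| = 24.
|zone P∩zone Q|: x∈[3,4], y∈[5,7] → 1·2 = 2.
|zone P ∪ zone Q| = 32 − 2 = 30.00.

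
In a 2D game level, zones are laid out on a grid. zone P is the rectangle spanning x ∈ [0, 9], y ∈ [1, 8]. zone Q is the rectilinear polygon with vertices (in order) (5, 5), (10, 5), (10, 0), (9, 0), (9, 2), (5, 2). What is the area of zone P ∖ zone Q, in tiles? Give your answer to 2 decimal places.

51.00

|zone P| = 63, |zone P∩zone Q| = 12.
|zone P ∖ zone Q| = |zone P| − |zone P∩zone Q| = 63 − 12 = 51.00.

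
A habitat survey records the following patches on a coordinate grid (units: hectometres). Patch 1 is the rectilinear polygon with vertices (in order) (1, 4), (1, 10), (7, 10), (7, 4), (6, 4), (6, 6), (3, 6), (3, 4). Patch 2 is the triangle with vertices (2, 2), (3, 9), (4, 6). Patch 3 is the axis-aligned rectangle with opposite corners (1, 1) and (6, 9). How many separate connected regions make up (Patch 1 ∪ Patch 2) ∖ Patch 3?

1

(Patch 1 ∪ Patch 2) ∖ Patch 3 is a single connected region.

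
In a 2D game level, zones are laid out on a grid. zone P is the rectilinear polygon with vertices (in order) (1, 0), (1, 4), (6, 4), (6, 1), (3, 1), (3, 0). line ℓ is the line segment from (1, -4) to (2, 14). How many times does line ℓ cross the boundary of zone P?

The segment meets the boundary at (1.444,4), (1.222,0).

2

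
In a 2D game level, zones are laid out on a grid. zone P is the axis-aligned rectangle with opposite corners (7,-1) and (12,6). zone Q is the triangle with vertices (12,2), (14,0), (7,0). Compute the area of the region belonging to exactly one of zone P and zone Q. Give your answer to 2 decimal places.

32.00

|zone P| = 35, |zone Q| = 7, |zone P∩zone Q| = 5.
|zone P △ zone Q| = |zone P| + |zone Q| − 2·|zone P∩zone Q| = 35 + 7 − 10 = 32.00.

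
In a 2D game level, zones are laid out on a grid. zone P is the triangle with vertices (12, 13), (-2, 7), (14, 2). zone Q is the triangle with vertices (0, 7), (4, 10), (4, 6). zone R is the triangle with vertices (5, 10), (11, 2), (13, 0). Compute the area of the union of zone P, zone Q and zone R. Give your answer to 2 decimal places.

84.11

By inclusion–exclusion:
Individual areas: |zone P| = 83, |zone Q| = 8, |zone R| = 2.
|zone P∩zone Q| = 7.7143.
|zone P∩zone R| = 1.1716.
|zone Q∩zone R| = 0.
|zone P∩zone Q∩zone R| = 0.
|zone P ∪ zone Q ∪ zone R| = 93 − 8.8859 + 0 = 84.11.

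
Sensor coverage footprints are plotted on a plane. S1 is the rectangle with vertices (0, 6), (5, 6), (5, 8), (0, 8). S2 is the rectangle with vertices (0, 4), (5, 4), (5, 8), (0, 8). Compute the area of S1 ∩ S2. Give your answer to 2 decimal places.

10.00

|S1∩S2|: x∈[0,5], y∈[6,8] → 5·2 = 10.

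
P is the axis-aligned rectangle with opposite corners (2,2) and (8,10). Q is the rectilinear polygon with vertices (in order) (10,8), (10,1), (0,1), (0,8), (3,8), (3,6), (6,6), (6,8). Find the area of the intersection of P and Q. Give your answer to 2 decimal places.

30.00

The intersection is the polygon with vertices (8,2), (2,2), (2,8), (3,8), (3,6), (6,6), (6,8), (8,8).
By the shoelace formula its area is 30.00.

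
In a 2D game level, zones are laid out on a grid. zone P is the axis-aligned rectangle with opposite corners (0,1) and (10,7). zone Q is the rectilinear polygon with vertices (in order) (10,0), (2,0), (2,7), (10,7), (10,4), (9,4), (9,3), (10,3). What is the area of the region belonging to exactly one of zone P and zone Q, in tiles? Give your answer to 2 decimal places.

21.00

|zone P| = 60, |zone Q| = 55, |zone P∩zone Q| = 47.
|zone P △ zone Q| = |zone P| + |zone Q| − 2·|zone P∩zone Q| = 60 + 55 − 94 = 21.00.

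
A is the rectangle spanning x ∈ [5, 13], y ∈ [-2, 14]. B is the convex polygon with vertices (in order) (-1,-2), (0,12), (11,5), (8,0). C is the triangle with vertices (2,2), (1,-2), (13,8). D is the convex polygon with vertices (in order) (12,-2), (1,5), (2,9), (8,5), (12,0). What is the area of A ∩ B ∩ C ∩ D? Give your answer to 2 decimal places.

5.48

The intersection is the polygon with vertices (5.763,1.969), (5,2.454), (5,3.636), (7.775,5.15), (8,5), (8.56,4.3).
By the shoelace formula its area is 5.48.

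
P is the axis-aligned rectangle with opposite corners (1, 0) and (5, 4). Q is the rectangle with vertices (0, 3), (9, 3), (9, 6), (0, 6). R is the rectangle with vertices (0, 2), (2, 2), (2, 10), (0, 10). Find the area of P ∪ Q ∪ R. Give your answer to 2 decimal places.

48.00

By inclusion–exclusion:
Individual areas: |P| = 16, |Q| = 27, |R| = 16.
|P∩Q|: x∈[1,5], y∈[3,4] → 4·1 = 4.
|P∩R|: x∈[1,2], y∈[2,4] → 1·2 = 2.
|Q∩R|: x∈[0,2], y∈[3,6] → 2·3 = 6.
|P∩Q∩R| = 1.
|P ∪ Q ∪ R| = 59 − 12 + 1 = 48.00.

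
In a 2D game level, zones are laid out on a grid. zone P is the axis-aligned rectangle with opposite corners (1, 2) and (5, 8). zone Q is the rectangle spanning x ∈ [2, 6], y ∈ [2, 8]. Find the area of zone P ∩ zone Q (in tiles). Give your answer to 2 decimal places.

|zone P∩zone Q|: x∈[2,5], y∈[2,8] → 3·6 = 18.

18.00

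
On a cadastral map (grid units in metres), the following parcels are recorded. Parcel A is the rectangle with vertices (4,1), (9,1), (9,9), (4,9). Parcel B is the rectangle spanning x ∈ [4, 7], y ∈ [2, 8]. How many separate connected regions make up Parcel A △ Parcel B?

1

Parcel A △ Parcel B is a single connected region.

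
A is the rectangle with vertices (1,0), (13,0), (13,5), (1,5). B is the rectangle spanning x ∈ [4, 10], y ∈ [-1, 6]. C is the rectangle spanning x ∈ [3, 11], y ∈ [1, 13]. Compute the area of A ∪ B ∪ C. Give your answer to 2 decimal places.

By inclusion–exclusion:
Individual areas: |A| = 60, |B| = 42, |C| = 96.
|A∩B|: x∈[4,10], y∈[0,5] → 6·5 = 30.
|A∩C|: x∈[3,11], y∈[1,5] → 8·4 = 32.
|B∩C|: x∈[4,10], y∈[1,6] → 6·5 = 30.
|A∩B∩C| = 24.
|A ∪ B ∪ C| = 198 − 92 + 24 = 130.00.

130.00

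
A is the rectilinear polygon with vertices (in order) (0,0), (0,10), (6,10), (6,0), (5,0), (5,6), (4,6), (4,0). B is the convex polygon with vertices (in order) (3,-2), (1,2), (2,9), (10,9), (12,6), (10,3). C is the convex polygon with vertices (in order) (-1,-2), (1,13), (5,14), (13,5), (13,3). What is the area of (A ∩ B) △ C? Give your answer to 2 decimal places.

|A ∩ B| = 34.4857.
|(A ∩ B) ∩ C| = 34.1786.
|(A ∩ B) △ C| = 34.4857 + 134 − 68.3571 = 100.13.

100.13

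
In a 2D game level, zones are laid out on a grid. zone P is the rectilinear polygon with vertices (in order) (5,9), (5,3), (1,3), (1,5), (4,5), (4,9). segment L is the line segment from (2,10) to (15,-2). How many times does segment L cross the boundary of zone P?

2

The segment meets the boundary at (5,7.231), (4,8.154).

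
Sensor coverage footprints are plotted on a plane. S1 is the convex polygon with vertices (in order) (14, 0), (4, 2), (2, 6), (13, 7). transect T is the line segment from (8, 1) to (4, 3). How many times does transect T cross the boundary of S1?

1

The segment meets the boundary at (7.333,1.333).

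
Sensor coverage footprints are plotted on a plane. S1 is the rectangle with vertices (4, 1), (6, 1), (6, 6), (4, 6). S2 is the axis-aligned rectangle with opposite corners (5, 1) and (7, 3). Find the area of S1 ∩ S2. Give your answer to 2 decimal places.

|S1∩S2|: x∈[5,6], y∈[1,3] → 1·2 = 2.

2.00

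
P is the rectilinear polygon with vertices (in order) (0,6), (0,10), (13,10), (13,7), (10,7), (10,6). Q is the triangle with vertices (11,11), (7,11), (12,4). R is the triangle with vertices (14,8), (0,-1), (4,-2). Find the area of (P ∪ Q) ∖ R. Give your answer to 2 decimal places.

54.43

|P ∪ Q| = 55.2714.
|(P ∪ Q) ∩ R| = 0.8371.
|(P ∪ Q) ∖ R| = 55.2714 − 0.8371 = 54.43.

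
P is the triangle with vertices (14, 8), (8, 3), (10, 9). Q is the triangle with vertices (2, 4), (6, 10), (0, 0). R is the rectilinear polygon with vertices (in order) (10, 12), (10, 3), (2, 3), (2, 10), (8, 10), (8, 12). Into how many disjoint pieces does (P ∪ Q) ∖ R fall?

(P ∪ Q) ∖ R splits into 2 disjoint pieces (area 8.6667, area 0.6667).

2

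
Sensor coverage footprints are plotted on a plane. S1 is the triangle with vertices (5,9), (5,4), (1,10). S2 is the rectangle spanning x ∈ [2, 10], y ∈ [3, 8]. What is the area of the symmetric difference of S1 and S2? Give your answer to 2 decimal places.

39.33

|S1| = 10, |S2| = 40, |S1∩S2| = 5.3333.
|S1 △ S2| = |S1| + |S2| − 2·|S1∩S2| = 10 + 40 − 10.6667 = 39.33.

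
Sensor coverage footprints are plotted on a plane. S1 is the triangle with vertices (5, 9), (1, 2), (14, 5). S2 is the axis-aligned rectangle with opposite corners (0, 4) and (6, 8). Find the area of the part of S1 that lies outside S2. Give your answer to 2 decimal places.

28.64

|S1| = 39.5, |S1∩S2| = 10.8571.
|S1 ∖ S2| = |S1| − |S1∩S2| = 39.5 − 10.8571 = 28.64.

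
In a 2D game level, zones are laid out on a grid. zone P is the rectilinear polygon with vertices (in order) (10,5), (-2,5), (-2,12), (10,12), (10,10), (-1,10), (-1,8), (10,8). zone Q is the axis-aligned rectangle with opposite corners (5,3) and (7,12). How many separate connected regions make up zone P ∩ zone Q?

zone P ∩ zone Q splits into 2 disjoint pieces (area 6, area 4).

2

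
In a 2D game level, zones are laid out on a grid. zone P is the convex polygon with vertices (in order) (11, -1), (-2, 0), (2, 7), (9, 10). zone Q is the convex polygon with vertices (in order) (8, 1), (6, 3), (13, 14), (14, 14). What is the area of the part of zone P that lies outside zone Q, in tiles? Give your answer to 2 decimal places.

76.34

|zone P| = 89, |zone P∩zone Q| = 12.664.
|zone P ∖ zone Q| = |zone P| − |zone P∩zone Q| = 89 − 12.664 = 76.34.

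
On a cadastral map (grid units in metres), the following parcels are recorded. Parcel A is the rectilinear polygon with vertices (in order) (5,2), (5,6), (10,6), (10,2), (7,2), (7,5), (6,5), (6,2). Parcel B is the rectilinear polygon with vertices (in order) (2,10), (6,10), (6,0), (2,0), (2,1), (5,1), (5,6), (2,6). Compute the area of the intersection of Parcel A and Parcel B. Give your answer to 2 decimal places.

4.00

The intersection is the polygon with vertices (5,6), (6,6), (6,5), (6,2), (5,2).
By the shoelace formula its area is 4.00.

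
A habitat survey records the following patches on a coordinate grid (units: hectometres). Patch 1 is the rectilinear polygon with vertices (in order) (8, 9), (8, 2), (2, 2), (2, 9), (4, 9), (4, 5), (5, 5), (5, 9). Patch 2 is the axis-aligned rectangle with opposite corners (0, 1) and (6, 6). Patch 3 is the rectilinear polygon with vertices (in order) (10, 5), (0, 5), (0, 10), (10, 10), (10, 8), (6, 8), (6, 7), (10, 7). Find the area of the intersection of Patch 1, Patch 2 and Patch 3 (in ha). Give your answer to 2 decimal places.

3.00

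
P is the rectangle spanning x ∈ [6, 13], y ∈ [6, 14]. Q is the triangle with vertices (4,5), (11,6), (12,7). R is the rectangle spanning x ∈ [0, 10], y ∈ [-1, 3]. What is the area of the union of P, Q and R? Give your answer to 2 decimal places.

97.50

By inclusion–exclusion:
Individual areas: |P| = 56, |Q| = 3, |R| = 40.
|P∩Q| = 1.5.
|P∩R| = 0 (no overlap).
|Q∩R| = 0.
|P∩Q∩R| = 0.
|P ∪ Q ∪ R| = 99 − 1.5 + 0 = 97.50.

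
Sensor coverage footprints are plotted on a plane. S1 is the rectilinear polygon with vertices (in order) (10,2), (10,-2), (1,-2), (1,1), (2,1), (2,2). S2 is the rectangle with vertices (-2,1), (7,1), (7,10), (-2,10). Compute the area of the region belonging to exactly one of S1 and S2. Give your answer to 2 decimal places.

106.00

|S1| = 35, |S2| = 81, |S1∩S2| = 5.
|S1 △ S2| = |S1| + |S2| − 2·|S1∩S2| = 35 + 81 − 10 = 106.00.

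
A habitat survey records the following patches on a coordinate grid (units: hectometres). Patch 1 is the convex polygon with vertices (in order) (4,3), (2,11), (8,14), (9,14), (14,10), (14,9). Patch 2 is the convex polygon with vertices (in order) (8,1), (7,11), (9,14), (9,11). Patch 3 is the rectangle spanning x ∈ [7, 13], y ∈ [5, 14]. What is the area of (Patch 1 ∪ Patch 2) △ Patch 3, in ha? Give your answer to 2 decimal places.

54.82

|Patch 1 ∪ Patch 2| = 76.943.
|(Patch 1 ∪ Patch 2) ∩ Patch 3| = 38.0597.
|(Patch 1 ∪ Patch 2) △ Patch 3| = 76.943 + 54 − 76.1193 = 54.82.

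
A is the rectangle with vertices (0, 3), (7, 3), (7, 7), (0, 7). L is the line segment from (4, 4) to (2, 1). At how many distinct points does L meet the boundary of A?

1

The segment meets the boundary at (3.333,3).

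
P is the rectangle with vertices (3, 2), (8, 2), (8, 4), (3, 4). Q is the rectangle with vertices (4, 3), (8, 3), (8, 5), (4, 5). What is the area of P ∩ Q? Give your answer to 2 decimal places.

|P∩Q|: x∈[4,8], y∈[3,4] → 4·1 = 4.

4.00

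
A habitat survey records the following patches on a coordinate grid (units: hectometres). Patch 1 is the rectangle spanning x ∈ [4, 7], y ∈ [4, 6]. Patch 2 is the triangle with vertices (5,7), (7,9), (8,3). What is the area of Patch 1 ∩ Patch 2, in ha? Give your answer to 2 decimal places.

1.04

The intersection is the polygon with vertices (7,6), (7,4.333), (5.75,6).
By the shoelace formula its area is 1.04.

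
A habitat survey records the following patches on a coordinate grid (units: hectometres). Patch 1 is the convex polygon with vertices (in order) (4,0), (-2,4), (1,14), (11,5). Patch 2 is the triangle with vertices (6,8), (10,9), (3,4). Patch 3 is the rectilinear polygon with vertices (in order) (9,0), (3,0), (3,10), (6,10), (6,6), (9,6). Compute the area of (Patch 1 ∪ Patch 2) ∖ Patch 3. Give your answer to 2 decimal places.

|Patch 1 ∪ Patch 2| = 93.7017.
|(Patch 1 ∪ Patch 2) ∩ Patch 3| = 38.5992.
|(Patch 1 ∪ Patch 2) ∖ Patch 3| = 93.7017 − 38.5992 = 55.10.

55.10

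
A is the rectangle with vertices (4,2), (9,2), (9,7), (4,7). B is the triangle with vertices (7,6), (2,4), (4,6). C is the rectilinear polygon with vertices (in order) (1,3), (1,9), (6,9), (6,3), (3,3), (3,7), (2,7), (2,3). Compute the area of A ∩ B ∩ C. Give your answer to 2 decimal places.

1.60

The intersection is the polygon with vertices (6,6), (6,5.6), (4,4.8), (4,6).
By the shoelace formula its area is 1.60.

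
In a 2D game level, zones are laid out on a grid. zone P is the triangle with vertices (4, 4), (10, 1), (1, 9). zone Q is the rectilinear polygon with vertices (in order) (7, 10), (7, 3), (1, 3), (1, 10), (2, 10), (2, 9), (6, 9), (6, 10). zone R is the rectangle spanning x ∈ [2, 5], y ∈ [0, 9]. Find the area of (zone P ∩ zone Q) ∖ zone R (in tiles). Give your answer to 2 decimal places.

3.25

|zone P ∩ zone Q| = 8.5.
|(zone P ∩ zone Q) ∩ zone R| = 5.25.
|(zone P ∩ zone Q) ∖ zone R| = 8.5 − 5.25 = 3.25.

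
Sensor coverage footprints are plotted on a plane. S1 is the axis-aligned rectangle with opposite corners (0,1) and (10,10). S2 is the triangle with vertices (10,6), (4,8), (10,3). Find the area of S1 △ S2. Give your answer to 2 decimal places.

|S1| = 90, |S2| = 9, |S1∩S2| = 9.
|S1 △ S2| = |S1| + |S2| − 2·|S1∩S2| = 90 + 9 − 18 = 81.00.

81.00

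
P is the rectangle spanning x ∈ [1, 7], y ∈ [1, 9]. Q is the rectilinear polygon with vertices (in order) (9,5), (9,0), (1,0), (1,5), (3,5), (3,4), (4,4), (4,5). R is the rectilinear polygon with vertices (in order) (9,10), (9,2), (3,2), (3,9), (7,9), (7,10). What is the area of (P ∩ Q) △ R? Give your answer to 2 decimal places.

45.00

|P ∩ Q| = 23.
|(P ∩ Q) ∩ R| = 11.
|(P ∩ Q) △ R| = 23 + 44 − 22 = 45.00.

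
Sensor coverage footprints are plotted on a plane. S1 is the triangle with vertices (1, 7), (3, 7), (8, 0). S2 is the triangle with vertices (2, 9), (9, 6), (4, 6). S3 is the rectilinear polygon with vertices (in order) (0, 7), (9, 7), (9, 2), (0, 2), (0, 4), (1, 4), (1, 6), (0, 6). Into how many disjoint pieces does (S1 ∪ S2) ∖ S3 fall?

(S1 ∪ S2) ∖ S3 splits into 2 disjoint pieces (area 0.5714, area 3.3333).

2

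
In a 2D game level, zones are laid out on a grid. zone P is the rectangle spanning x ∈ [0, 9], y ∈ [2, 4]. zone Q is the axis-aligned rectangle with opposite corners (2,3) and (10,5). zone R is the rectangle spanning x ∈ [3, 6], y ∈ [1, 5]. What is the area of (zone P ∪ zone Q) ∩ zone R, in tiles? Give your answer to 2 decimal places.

The region (zone P ∪ zone Q) ∩ zone R is the polygon with vertices (3,2), (3,5), (6,5), (6,2).
By the shoelace formula its area is 9.00.

9.00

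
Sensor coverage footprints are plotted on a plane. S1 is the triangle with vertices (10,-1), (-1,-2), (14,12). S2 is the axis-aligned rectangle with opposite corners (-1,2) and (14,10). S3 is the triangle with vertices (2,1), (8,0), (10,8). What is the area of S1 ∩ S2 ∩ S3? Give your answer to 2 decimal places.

15.93

The intersection is the polygon with vertices (3.286,2), (5.429,4), (10,8), (8.5,2).
By the shoelace formula its area is 15.93.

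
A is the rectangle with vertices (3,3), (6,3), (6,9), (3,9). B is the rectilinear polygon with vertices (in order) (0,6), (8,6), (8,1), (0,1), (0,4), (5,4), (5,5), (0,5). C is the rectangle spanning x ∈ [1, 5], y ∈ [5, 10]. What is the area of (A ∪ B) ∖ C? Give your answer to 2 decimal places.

36.00

|A ∪ B| = 46.
|(A ∪ B) ∩ C| = 10.
|(A ∪ B) ∖ C| = 46 − 10 = 36.00.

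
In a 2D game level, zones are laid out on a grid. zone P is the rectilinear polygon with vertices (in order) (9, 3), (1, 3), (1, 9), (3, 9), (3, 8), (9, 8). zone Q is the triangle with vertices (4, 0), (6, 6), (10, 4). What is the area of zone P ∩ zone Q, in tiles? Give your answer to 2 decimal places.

8.17

The intersection is the polygon with vertices (5,3), (6,6), (9,4.5), (9,3.333), (8.5,3).
By the shoelace formula its area is 8.17.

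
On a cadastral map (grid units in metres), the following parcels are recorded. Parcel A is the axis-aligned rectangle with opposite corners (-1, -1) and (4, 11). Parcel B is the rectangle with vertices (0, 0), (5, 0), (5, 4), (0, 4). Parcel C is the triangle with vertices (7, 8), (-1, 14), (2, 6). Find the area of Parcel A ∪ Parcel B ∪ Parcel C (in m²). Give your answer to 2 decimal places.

By inclusion–exclusion:
Individual areas: |Parcel A| = 60, |Parcel B| = 20, |Parcel C| = 23.
|Parcel A∩Parcel B|: x∈[0,4], y∈[0,4] → 4·4 = 16.
|Parcel A∩Parcel C| = 13.5125.
|Parcel B∩Parcel C| = 0.
|Parcel A∩Parcel B∩Parcel C| = 0.
|Parcel A ∪ Parcel B ∪ Parcel C| = 103 − 29.5125 + 0 = 73.49.

73.49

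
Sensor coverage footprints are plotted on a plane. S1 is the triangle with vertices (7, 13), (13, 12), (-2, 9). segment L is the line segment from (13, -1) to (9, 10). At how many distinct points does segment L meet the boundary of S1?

The segment lies entirely outside S1 and never meets its boundary.

0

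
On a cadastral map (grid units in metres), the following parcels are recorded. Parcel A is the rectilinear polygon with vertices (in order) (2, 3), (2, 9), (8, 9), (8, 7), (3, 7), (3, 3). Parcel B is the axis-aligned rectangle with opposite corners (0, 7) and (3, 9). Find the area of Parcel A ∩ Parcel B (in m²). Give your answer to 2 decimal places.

2.00

The intersection is the polygon with vertices (2,9), (3,9), (3,7), (2,7).
By the shoelace formula its area is 2.00.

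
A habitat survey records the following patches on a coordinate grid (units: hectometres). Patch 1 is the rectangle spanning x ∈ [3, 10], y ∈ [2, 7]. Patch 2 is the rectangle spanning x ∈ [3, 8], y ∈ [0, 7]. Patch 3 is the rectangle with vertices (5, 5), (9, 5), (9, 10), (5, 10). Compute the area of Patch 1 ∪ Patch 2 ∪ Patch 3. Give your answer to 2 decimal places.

57.00

By inclusion–exclusion:
Individual areas: |Patch 1| = 35, |Patch 2| = 35, |Patch 3| = 20.
|Patch 1∩Patch 2|: x∈[3,8], y∈[2,7] → 5·5 = 25.
|Patch 1∩Patch 3|: x∈[5,9], y∈[5,7] → 4·2 = 8.
|Patch 2∩Patch 3|: x∈[5,8], y∈[5,7] → 3·2 = 6.
|Patch 1∩Patch 2∩Patch 3| = 6.
|Patch 1 ∪ Patch 2 ∪ Patch 3| = 90 − 39 + 6 = 57.00.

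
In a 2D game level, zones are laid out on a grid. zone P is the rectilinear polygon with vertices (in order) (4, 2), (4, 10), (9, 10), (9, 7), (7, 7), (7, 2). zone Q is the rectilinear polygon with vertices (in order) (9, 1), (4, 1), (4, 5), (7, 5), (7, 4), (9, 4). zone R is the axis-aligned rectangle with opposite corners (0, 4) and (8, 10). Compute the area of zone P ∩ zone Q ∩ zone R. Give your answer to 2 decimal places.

The intersection is the polygon with vertices (7,5), (7,4), (4,4), (4,5).
By the shoelace formula its area is 3.00.

3.00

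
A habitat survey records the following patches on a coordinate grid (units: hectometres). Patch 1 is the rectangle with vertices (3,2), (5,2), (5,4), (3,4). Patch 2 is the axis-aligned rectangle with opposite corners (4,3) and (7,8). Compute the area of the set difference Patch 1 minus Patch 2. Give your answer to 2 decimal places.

3.00

|Patch 1∩Patch 2|: x∈[4,5], y∈[3,4] → 1·1 = 1.
|Patch 1| = 4.
|Patch 1 ∖ Patch 2| = |Patch 1| − |Patch 1∩Patch 2| = 4 − 1 = 3.00.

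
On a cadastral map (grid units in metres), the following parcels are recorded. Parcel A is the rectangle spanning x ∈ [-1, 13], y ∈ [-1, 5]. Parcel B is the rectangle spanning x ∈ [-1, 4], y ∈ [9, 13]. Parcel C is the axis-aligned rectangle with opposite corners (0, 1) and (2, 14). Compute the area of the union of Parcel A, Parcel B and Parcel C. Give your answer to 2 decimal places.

By inclusion–exclusion:
Individual areas: |Parcel A| = 84, |Parcel B| = 20, |Parcel C| = 26.
|Parcel A∩Parcel B| = 0 (no overlap).
|Parcel A∩Parcel C|: x∈[0,2], y∈[1,5] → 2·4 = 8.
|Parcel B∩Parcel C|: x∈[0,2], y∈[9,13] → 2·4 = 8.
|Parcel A∩Parcel B∩Parcel C| = 0.
|Parcel A ∪ Parcel B ∪ Parcel C| = 130 − 16 + 0 = 114.00.

114.00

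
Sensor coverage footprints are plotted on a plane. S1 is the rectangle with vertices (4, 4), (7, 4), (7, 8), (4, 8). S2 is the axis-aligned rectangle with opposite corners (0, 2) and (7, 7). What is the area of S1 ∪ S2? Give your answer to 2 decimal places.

38.00

By inclusion–exclusion:
Individual areas: |S1| = 12, |S2| = 35.
|S1∩S2|: x∈[4,7], y∈[4,7] → 3·3 = 9.
|S1 ∪ S2| = 47 − 9 = 38.00.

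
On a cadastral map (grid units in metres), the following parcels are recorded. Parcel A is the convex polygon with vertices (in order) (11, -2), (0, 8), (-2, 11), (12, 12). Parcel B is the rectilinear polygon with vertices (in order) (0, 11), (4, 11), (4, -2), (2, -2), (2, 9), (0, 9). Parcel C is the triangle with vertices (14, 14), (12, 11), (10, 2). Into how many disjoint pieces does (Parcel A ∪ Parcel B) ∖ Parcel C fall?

1

(Parcel A ∪ Parcel B) ∖ Parcel C is a single connected region.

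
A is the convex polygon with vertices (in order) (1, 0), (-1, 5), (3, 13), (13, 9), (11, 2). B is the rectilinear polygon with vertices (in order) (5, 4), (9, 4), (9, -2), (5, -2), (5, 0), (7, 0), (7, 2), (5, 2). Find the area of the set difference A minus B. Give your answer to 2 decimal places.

110.80

|A| = 120, |A∩B| = 9.2.
|A ∖ B| = |A| − |A∩B| = 120 − 9.2 = 110.80.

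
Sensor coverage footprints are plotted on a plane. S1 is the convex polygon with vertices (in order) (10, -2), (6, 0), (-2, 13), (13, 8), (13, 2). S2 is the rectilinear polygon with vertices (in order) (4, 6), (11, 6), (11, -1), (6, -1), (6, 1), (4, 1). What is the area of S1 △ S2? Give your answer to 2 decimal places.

69.70

|S1| = 109.5, |S2| = 45, |S1∩S2| = 42.4006.
|S1 △ S2| = |S1| + |S2| − 2·|S1∩S2| = 109.5 + 45 − 84.8013 = 69.70.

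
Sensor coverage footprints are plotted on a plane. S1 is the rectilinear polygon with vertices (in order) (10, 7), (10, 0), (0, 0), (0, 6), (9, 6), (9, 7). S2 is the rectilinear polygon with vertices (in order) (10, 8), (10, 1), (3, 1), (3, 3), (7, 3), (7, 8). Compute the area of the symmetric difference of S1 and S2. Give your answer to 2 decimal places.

42.00

|S1| = 61, |S2| = 29, |S1∩S2| = 24.
|S1 △ S2| = |S1| + |S2| − 2·|S1∩S2| = 61 + 29 − 48 = 42.00.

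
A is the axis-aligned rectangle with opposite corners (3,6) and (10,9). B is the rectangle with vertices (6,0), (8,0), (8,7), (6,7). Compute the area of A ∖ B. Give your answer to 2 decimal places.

|A∩B|: x∈[6,8], y∈[6,7] → 2·1 = 2.
|A| = 21.
|A ∖ B| = |A| − |A∩B| = 21 − 2 = 19.00.

19.00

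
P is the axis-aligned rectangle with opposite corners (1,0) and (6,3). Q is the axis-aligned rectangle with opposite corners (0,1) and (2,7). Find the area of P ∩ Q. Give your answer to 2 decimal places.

2.00

|P∩Q|: x∈[1,2], y∈[1,3] → 1·2 = 2.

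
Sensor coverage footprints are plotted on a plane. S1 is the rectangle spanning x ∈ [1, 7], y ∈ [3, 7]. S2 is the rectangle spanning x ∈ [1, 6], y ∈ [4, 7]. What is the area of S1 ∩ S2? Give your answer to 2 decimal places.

|S1∩S2|: x∈[1,6], y∈[4,7] → 5·3 = 15.

15.00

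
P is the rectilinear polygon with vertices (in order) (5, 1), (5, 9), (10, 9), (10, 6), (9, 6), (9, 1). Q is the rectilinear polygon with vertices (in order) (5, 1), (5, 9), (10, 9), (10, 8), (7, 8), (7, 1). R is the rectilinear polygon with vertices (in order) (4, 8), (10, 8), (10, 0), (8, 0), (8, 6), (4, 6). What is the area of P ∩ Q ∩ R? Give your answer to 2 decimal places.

4.00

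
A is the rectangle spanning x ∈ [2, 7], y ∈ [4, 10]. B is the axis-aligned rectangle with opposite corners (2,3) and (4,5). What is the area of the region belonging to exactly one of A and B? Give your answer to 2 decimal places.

30.00

|A∩B|: x∈[2,4], y∈[4,5] → 2·1 = 2.
|A △ B| = |A| + |B| − 2·|A∩B| = 30 + 4 − 4 = 30.00.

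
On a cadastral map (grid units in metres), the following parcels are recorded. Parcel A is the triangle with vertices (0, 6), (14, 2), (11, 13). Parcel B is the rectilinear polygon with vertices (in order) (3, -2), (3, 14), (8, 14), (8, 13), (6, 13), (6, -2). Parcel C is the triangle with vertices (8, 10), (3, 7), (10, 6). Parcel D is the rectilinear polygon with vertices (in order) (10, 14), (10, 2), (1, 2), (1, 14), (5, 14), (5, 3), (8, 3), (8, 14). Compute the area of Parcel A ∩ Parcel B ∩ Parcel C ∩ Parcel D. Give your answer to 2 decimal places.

1.49

The intersection is the polygon with vertices (3,7), (5,8.2), (5,6.714).
By the shoelace formula its area is 1.49.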